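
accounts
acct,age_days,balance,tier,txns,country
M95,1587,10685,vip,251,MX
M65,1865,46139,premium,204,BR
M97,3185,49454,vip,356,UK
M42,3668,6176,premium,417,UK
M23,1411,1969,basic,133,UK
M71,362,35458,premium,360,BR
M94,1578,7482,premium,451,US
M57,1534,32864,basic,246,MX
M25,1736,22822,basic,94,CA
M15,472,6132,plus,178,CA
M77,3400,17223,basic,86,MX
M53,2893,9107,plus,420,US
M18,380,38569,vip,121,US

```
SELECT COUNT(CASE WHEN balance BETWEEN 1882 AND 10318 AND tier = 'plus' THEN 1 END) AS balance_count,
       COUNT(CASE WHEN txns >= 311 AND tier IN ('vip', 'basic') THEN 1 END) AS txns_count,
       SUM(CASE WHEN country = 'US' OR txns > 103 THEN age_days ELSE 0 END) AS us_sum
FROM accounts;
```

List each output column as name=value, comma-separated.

[balance_count: balance BETWEEN 1882 AND 10318 AND tier = 'plus']
acct=M95: ✗
acct=M65: ✗
acct=M97: ✗
acct=M42: ✗
acct=M23: ✗
acct=M71: ✗
acct=M94: ✗
acct=M57: ✗
acct=M25: ✗
acct=M15: ✓ → 1
acct=M77: ✗
acct=M53: ✓ → 1
acct=M18: ✗
balance_count = COUNT(1, 1) = 2
—
[txns_count: txns >= 311 AND tier IN ('vip', 'basic')]
acct=M95: ✗
acct=M65: ✗
acct=M97: ✓ → 1
acct=M42: ✗
acct=M23: ✗
acct=M71: ✗
acct=M94: ✗
acct=M57: ✗
acct=M25: ✗
acct=M15: ✗
acct=M77: ✗
acct=M53: ✗
acct=M18: ✗
txns_count = COUNT(1) = 1
—
[us_sum: country = 'US' OR txns > 103]
acct=M95: ✓ → 1587
acct=M65: ✓ → 1865
acct=M97: ✓ → 3185
acct=M42: ✓ → 3668
acct=M23: ✓ → 1411
acct=M71: ✓ → 362
acct=M94: ✓ → 1578
acct=M57: ✓ → 1534
acct=M25: ✗
acct=M15: ✓ → 472
acct=M77: ✗
acct=M53: ✓ → 2893
acct=M18: ✓ → 380
us_sum = 1587 + 1865 + 3185 + 3668 + 1411 + 362 + 1578 + 1534 + 472 + 2893 + 380 = 18935

balance_count=2, txns_count=1, us_sum=18935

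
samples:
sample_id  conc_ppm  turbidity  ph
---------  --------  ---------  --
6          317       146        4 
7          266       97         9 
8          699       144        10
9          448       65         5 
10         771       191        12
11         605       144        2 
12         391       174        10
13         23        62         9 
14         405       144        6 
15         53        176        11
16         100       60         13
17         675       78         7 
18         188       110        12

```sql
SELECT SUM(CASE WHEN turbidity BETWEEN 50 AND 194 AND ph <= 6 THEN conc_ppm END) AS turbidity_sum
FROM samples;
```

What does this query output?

sample_id=6: ✓ → 317
sample_id=7: ✗
sample_id=8: ✗
sample_id=9: ✓ → 448
sample_id=10: ✗
sample_id=11: ✓ → 605
sample_id=12: ✗
sample_id=13: ✗
sample_id=14: ✓ → 405
sample_id=15: ✗
sample_id=16: ✗
sample_id=17: ✗
sample_id=18: ✗
turbidity_sum = 317 + 448 + 605 + 405 = 1775

1775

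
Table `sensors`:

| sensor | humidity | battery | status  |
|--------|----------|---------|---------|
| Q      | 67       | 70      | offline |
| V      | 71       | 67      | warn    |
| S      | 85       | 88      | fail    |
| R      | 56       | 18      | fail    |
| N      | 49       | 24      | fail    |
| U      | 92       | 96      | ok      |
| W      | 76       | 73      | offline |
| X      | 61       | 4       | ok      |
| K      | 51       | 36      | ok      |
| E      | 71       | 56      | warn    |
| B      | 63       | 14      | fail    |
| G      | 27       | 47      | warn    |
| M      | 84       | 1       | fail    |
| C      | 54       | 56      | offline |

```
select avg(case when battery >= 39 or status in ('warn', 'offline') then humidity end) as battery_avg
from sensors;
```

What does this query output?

sensor=Q: ✓ → 67
sensor=V: ✓ → 71
sensor=S: ✓ → 85
sensor=R: ✗
sensor=N: ✗
sensor=U: ✓ → 92
sensor=W: ✓ → 76
sensor=X: ✗
sensor=K: ✗
sensor=E: ✓ → 71
sensor=B: ✗
sensor=G: ✓ → 27
sensor=M: ✗
sensor=C: ✓ → 54
battery_avg = (67 + 71 + 85 + 92 + 76 + 71 + 27 + 54) / 8 = 67.875

67.875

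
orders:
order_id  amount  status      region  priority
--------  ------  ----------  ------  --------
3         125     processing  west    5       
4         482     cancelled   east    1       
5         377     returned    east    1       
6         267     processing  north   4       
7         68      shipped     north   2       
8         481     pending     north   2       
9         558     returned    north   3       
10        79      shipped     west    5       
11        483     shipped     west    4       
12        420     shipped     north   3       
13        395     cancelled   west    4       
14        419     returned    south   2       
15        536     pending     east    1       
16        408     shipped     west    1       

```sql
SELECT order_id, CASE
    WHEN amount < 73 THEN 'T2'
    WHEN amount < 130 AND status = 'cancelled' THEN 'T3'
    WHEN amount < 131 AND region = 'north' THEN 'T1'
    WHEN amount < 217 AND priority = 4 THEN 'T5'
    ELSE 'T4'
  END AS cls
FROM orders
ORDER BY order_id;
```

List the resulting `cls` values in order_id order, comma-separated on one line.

T4, T4, T4, T4, T2, T4, T4, T4, T4, T4, T4, T4, T4, T4

order_id=3: ELSE → T4
order_id=4: ELSE → T4
order_id=5: ELSE → T4
order_id=6: ELSE → T4
order_id=7: amount < 73 → T2
order_id=8: ELSE → T4
order_id=9: ELSE → T4
order_id=10: ELSE → T4
order_id=11: ELSE → T4
order_id=12: ELSE → T4
order_id=13: ELSE → T4
order_id=14: ELSE → T4
order_id=15: ELSE → T4
order_id=16: ELSE → T4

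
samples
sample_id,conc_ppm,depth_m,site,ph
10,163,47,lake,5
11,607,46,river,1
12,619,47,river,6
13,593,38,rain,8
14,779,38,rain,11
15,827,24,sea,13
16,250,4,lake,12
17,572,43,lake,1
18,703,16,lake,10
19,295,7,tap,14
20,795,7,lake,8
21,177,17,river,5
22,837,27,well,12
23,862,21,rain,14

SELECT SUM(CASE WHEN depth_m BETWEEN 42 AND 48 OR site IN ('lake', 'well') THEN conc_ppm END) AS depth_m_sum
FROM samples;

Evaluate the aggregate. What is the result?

4546

sample_id=10: ✓ → 163
sample_id=11: ✓ → 607
sample_id=12: ✓ → 619
sample_id=13: ✗
sample_id=14: ✗
sample_id=15: ✗
sample_id=16: ✓ → 250
sample_id=17: ✓ → 572
sample_id=18: ✓ → 703
sample_id=19: ✗
sample_id=20: ✓ → 795
sample_id=21: ✗
sample_id=22: ✓ → 837
sample_id=23: ✗
depth_m_sum = 163 + 607 + 619 + 250 + 572 + 703 + 795 + 837 = 4546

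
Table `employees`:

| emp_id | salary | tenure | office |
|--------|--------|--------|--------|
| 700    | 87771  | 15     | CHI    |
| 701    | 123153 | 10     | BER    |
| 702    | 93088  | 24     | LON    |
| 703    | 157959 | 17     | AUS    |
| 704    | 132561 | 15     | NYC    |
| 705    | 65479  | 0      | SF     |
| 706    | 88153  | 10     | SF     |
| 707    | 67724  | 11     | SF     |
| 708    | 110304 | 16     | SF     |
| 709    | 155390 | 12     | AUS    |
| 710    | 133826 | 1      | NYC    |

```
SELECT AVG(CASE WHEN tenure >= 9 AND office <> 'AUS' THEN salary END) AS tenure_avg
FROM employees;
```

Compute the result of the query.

emp_id=700: ✓ → 87771
emp_id=701: ✓ → 123153
emp_id=702: ✓ → 93088
emp_id=703: ✗
emp_id=704: ✓ → 132561
emp_id=705: ✗
emp_id=706: ✓ → 88153
emp_id=707: ✓ → 67724
emp_id=708: ✓ → 110304
emp_id=709: ✗
emp_id=710: ✗
tenure_avg = (87771 + 123153 + 93088 + 132561 + 88153 + 67724 + 110304) / 7 = 100393.4285714286

100393.4285714286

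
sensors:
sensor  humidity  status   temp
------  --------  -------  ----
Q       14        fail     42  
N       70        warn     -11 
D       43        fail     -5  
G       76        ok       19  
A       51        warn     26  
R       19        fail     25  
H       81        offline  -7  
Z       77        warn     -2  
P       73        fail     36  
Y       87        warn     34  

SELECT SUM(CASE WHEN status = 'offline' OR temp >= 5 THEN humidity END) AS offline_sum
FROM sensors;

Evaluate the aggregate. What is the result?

sensor=Q: ✓ → 14
sensor=N: ✗
sensor=D: ✗
sensor=G: ✓ → 76
sensor=A: ✓ → 51
sensor=R: ✓ → 19
sensor=H: ✓ → 81
sensor=Z: ✗
sensor=P: ✓ → 73
sensor=Y: ✓ → 87
offline_sum = 14 + 76 + 51 + 19 + 81 + 73 + 87 = 401

401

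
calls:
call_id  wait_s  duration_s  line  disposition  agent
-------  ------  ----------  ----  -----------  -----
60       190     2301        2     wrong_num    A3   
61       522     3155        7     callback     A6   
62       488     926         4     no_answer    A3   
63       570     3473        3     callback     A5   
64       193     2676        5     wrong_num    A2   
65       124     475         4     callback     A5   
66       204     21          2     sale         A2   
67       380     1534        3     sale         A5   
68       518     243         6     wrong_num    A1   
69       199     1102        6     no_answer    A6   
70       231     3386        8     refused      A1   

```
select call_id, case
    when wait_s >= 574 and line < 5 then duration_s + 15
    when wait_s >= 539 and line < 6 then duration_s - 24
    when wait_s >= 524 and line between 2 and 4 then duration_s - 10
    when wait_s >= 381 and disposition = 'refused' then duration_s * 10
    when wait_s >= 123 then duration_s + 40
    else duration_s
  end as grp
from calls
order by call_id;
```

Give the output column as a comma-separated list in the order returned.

2341, 3195, 966, 3449, 2716, 515, 61, 1574, 283, 1142, 3426

call_id=60: wait_s >= 123 → 2341
call_id=61: wait_s >= 123 → 3195
call_id=62: wait_s >= 123 → 966
call_id=63: wait_s >= 539 and line < 6 → 3449
call_id=64: wait_s >= 123 → 2716
call_id=65: wait_s >= 123 → 515
call_id=66: wait_s >= 123 → 61
call_id=67: wait_s >= 123 → 1574
call_id=68: wait_s >= 123 → 283
call_id=69: wait_s >= 123 → 1142
call_id=70: wait_s >= 123 → 3426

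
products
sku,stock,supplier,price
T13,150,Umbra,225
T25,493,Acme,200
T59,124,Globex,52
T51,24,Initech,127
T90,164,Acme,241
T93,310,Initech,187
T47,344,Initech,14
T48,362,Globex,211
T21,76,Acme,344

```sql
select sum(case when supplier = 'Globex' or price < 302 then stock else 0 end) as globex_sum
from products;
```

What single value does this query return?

1971

sku=T13: ✓ → 150
sku=T25: ✓ → 493
sku=T59: ✓ → 124
sku=T51: ✓ → 24
sku=T90: ✓ → 164
sku=T93: ✓ → 310
sku=T47: ✓ → 344
sku=T48: ✓ → 362
sku=T21: ✗
globex_sum = 150 + 493 + 124 + 24 + 164 + 310 + 344 + 362 = 1971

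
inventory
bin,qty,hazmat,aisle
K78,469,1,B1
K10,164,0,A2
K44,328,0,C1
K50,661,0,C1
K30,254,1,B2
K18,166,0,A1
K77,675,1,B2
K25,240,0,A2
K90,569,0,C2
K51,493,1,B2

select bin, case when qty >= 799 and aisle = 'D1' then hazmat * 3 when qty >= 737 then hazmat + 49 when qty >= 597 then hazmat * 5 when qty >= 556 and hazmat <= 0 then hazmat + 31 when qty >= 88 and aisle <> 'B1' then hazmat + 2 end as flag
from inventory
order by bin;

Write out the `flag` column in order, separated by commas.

bin=K10: qty >= 88 and aisle <> 'B1' → 2
bin=K18: qty >= 88 and aisle <> 'B1' → 2
bin=K25: qty >= 88 and aisle <> 'B1' → 2
bin=K30: qty >= 88 and aisle <> 'B1' → 3
bin=K44: qty >= 88 and aisle <> 'B1' → 2
bin=K50: qty >= 597 → 0
bin=K51: qty >= 88 and aisle <> 'B1' → 3
bin=K77: qty >= 597 → 5
bin=K78: (no match → NULL) → NULL
bin=K90: qty >= 556 and hazmat <= 0 → 31

2, 2, 2, 3, 2, 0, 3, 5, NULL, 31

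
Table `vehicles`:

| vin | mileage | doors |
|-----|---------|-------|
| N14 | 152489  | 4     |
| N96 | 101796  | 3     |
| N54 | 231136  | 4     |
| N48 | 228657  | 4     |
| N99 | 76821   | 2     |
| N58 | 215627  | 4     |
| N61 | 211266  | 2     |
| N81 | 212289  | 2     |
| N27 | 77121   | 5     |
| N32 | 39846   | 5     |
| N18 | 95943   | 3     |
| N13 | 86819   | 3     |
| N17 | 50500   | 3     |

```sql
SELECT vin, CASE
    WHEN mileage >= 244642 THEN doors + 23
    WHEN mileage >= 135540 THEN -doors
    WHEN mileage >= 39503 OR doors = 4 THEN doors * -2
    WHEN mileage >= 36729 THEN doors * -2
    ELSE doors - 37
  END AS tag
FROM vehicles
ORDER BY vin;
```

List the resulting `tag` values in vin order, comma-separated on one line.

vin=N13: mileage >= 39503 OR doors = 4 → -6
vin=N14: mileage >= 135540 → -4
vin=N17: mileage >= 39503 OR doors = 4 → -6
vin=N18: mileage >= 39503 OR doors = 4 → -6
vin=N27: mileage >= 39503 OR doors = 4 → -10
vin=N32: mileage >= 39503 OR doors = 4 → -10
vin=N48: mileage >= 135540 → -4
vin=N54: mileage >= 135540 → -4
vin=N58: mileage >= 135540 → -4
vin=N61: mileage >= 135540 → -2
vin=N81: mileage >= 135540 → -2
vin=N96: mileage >= 39503 OR doors = 4 → -6
vin=N99: mileage >= 39503 OR doors = 4 → -4

-6, -4, -6, -6, -10, -10, -4, -4, -4, -2, -2, -6, -4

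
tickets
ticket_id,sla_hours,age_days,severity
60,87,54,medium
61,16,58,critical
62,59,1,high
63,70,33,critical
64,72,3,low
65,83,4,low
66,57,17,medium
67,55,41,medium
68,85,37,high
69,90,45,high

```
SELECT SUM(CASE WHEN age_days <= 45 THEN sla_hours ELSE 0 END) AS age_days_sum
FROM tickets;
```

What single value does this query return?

ticket_id=60: ✗
ticket_id=61: ✗
ticket_id=62: ✓ → 59
ticket_id=63: ✓ → 70
ticket_id=64: ✓ → 72
ticket_id=65: ✓ → 83
ticket_id=66: ✓ → 57
ticket_id=67: ✓ → 55
ticket_id=68: ✓ → 85
ticket_id=69: ✓ → 90
age_days_sum = 59 + 70 + 72 + 83 + 57 + 55 + 85 + 90 = 571

571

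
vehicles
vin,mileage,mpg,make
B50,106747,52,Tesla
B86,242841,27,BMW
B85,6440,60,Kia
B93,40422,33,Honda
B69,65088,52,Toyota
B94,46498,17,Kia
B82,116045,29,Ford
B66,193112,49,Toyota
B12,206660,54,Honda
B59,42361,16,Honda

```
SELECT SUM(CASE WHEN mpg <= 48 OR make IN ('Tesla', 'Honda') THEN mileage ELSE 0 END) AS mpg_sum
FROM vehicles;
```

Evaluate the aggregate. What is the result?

801574

vin=B50: ✓ → 106747
vin=B86: ✓ → 242841
vin=B85: ✗
vin=B93: ✓ → 40422
vin=B69: ✗
vin=B94: ✓ → 46498
vin=B82: ✓ → 116045
vin=B66: ✗
vin=B12: ✓ → 206660
vin=B59: ✓ → 42361
mpg_sum = 106747 + 242841 + 40422 + 46498 + 116045 + 206660 + 42361 = 801574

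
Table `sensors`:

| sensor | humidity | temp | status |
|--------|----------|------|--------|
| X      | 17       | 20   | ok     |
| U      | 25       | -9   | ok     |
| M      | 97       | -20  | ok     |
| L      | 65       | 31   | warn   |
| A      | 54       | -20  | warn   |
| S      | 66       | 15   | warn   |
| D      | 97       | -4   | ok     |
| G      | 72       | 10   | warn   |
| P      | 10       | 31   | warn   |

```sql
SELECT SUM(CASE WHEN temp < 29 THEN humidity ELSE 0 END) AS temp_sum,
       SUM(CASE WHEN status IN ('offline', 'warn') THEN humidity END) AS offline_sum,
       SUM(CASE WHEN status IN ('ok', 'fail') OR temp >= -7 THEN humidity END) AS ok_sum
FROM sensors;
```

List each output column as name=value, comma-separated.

temp_sum=428, offline_sum=267, ok_sum=449

[temp_sum: temp < 29]
sensor=X: ✓ → 17
sensor=U: ✓ → 25
sensor=M: ✓ → 97
sensor=L: ✗
sensor=A: ✓ → 54
sensor=S: ✓ → 66
sensor=D: ✓ → 97
sensor=G: ✓ → 72
sensor=P: ✗
temp_sum = 17 + 25 + 97 + 54 + 66 + 97 + 72 = 428
—
[offline_sum: status IN ('offline', 'warn')]
sensor=X: ✗
sensor=U: ✗
sensor=M: ✗
sensor=L: ✓ → 65
sensor=A: ✓ → 54
sensor=S: ✓ → 66
sensor=D: ✗
sensor=G: ✓ → 72
sensor=P: ✓ → 10
offline_sum = 65 + 54 + 66 + 72 + 10 = 267
—
[ok_sum: status IN ('ok', 'fail') OR temp >= -7]
sensor=X: ✓ → 17
sensor=U: ✓ → 25
sensor=M: ✓ → 97
sensor=L: ✓ → 65
sensor=A: ✗
sensor=S: ✓ → 66
sensor=D: ✓ → 97
sensor=G: ✓ → 72
sensor=P: ✓ → 10
ok_sum = 17 + 25 + 97 + 65 + 66 + 97 + 72 + 10 = 449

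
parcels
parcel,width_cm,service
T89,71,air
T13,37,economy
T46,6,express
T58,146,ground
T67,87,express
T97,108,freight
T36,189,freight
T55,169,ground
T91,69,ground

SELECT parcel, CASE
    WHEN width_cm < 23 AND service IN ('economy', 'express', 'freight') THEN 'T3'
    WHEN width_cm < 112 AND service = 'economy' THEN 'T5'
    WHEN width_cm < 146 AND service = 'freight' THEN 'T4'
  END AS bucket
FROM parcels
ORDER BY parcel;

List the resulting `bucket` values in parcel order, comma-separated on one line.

parcel=T13: width_cm < 112 AND service = 'economy' → T5
parcel=T36: (no match → NULL) → NULL
parcel=T46: width_cm < 23 AND service IN ('economy', 'express', 'freight') → T3
parcel=T55: (no match → NULL) → NULL
parcel=T58: (no match → NULL) → NULL
parcel=T67: (no match → NULL) → NULL
parcel=T89: (no match → NULL) → NULL
parcel=T91: (no match → NULL) → NULL
parcel=T97: width_cm < 146 AND service = 'freight' → T4

T5, NULL, T3, NULL, NULL, NULL, NULL, NULL, T4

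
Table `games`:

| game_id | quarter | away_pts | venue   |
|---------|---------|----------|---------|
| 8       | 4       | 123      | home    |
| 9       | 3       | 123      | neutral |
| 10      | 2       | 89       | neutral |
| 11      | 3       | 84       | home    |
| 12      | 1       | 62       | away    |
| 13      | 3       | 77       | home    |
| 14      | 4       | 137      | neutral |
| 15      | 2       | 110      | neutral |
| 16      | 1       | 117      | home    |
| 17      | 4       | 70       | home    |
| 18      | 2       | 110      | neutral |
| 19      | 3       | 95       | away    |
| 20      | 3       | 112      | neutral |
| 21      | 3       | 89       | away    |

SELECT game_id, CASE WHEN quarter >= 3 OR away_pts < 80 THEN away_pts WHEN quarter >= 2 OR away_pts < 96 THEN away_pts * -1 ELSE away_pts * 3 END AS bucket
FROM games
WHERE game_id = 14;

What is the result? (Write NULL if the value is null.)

game_id = 14: quarter=4, away_pts=137, venue=neutral.
quarter >= 3 OR away_pts < 80 → true → 137

137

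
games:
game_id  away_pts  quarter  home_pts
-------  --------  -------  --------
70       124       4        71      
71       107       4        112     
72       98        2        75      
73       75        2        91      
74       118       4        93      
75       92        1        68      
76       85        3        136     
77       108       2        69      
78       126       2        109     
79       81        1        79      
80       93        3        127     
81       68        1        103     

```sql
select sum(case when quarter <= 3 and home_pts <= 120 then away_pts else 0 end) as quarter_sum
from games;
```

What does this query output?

648

game_id=70: ✗
game_id=71: ✗
game_id=72: ✓ → 98
game_id=73: ✓ → 75
game_id=74: ✗
game_id=75: ✓ → 92
game_id=76: ✗
game_id=77: ✓ → 108
game_id=78: ✓ → 126
game_id=79: ✓ → 81
game_id=80: ✗
game_id=81: ✓ → 68
quarter_sum = 98 + 75 + 92 + 108 + 126 + 81 + 68 = 648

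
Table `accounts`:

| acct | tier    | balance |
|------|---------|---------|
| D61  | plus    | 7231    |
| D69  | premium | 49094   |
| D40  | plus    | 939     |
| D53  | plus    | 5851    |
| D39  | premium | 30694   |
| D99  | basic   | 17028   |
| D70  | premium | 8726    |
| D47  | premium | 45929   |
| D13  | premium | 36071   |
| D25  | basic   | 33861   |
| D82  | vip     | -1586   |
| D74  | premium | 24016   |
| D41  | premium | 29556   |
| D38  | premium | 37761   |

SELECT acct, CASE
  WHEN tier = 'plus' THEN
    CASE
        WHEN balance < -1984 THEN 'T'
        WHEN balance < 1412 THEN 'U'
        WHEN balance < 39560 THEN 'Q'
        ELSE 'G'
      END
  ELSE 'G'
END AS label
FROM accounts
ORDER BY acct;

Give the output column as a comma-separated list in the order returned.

G, G, G, G, U, G, G, Q, Q, G, G, G, G, G

acct=D13: tier='premium' → outer ELSE → G
acct=D25: tier='basic' → outer ELSE → G
acct=D38: tier='premium' → outer ELSE → G
acct=D39: tier='premium' → outer ELSE → G
acct=D40: tier='plus' → inner[balance < 1412] → U
acct=D41: tier='premium' → outer ELSE → G
acct=D47: tier='premium' → outer ELSE → G
acct=D53: tier='plus' → inner[balance < 39560] → Q
acct=D61: tier='plus' → inner[balance < 39560] → Q
acct=D69: tier='premium' → outer ELSE → G
acct=D70: tier='premium' → outer ELSE → G
acct=D74: tier='premium' → outer ELSE → G
acct=D82: tier='vip' → outer ELSE → G
acct=D99: tier='basic' → outer ELSE → G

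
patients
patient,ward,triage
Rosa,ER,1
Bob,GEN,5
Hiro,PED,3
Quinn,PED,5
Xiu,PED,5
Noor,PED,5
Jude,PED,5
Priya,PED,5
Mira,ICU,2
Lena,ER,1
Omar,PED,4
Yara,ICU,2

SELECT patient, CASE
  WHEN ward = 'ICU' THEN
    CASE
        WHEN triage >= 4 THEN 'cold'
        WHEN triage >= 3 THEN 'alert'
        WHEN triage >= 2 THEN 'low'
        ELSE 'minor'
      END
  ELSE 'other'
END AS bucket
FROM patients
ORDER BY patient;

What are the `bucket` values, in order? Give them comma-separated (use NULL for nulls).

other, other, other, other, low, other, other, other, other, other, other, low

patient=Bob: ward='GEN' → outer ELSE → other
patient=Hiro: ward='PED' → outer ELSE → other
patient=Jude: ward='PED' → outer ELSE → other
patient=Lena: ward='ER' → outer ELSE → other
patient=Mira: ward='ICU' → inner[triage >= 2] → low
patient=Noor: ward='PED' → outer ELSE → other
patient=Omar: ward='PED' → outer ELSE → other
patient=Priya: ward='PED' → outer ELSE → other
patient=Quinn: ward='PED' → outer ELSE → other
patient=Rosa: ward='ER' → outer ELSE → other
patient=Xiu: ward='PED' → outer ELSE → other
patient=Yara: ward='ICU' → inner[triage >= 2] → low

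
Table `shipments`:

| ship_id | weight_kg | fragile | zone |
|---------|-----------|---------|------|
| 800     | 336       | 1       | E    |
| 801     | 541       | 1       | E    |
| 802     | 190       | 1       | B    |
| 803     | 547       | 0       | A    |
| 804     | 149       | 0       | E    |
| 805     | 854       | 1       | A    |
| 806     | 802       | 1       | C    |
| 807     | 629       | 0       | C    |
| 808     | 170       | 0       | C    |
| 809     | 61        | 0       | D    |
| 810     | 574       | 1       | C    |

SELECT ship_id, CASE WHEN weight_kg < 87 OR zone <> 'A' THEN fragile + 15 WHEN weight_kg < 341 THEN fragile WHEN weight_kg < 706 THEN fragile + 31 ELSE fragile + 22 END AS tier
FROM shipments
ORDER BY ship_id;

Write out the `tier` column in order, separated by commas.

ship_id=800: weight_kg < 87 OR zone <> 'A' → 16
ship_id=801: weight_kg < 87 OR zone <> 'A' → 16
ship_id=802: weight_kg < 87 OR zone <> 'A' → 16
ship_id=803: weight_kg < 706 → 31
ship_id=804: weight_kg < 87 OR zone <> 'A' → 15
ship_id=805: ELSE → 23
ship_id=806: weight_kg < 87 OR zone <> 'A' → 16
ship_id=807: weight_kg < 87 OR zone <> 'A' → 15
ship_id=808: weight_kg < 87 OR zone <> 'A' → 15
ship_id=809: weight_kg < 87 OR zone <> 'A' → 15
ship_id=810: weight_kg < 87 OR zone <> 'A' → 16

16, 16, 16, 31, 15, 23, 16, 15, 15, 15, 16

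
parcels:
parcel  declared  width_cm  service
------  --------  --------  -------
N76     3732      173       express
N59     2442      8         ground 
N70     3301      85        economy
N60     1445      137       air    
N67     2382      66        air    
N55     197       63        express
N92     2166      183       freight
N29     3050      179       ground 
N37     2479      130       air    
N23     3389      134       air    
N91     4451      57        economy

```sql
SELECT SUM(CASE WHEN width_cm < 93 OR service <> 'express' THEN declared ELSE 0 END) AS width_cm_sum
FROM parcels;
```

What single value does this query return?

25302

parcel=N76: ✗
parcel=N59: ✓ → 2442
parcel=N70: ✓ → 3301
parcel=N60: ✓ → 1445
parcel=N67: ✓ → 2382
parcel=N55: ✓ → 197
parcel=N92: ✓ → 2166
parcel=N29: ✓ → 3050
parcel=N37: ✓ → 2479
parcel=N23: ✓ → 3389
parcel=N91: ✓ → 4451
width_cm_sum = 2442 + 3301 + 1445 + 2382 + 197 + 2166 + 3050 + 2479 + 3389 + 4451 = 25302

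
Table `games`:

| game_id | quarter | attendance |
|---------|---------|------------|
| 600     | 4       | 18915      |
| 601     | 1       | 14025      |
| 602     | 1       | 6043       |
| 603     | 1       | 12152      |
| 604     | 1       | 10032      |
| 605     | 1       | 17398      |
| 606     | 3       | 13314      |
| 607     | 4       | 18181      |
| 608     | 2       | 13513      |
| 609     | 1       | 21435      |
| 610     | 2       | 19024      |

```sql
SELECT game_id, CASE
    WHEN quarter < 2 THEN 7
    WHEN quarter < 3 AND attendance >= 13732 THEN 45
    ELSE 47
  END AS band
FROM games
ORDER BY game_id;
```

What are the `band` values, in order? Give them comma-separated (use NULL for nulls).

game_id=600: ELSE → 47
game_id=601: quarter < 2 → 7
game_id=602: quarter < 2 → 7
game_id=603: quarter < 2 → 7
game_id=604: quarter < 2 → 7
game_id=605: quarter < 2 → 7
game_id=606: ELSE → 47
game_id=607: ELSE → 47
game_id=608: ELSE → 47
game_id=609: quarter < 2 → 7
game_id=610: quarter < 3 AND attendance >= 13732 → 45

47, 7, 7, 7, 7, 7, 47, 47, 47, 7, 45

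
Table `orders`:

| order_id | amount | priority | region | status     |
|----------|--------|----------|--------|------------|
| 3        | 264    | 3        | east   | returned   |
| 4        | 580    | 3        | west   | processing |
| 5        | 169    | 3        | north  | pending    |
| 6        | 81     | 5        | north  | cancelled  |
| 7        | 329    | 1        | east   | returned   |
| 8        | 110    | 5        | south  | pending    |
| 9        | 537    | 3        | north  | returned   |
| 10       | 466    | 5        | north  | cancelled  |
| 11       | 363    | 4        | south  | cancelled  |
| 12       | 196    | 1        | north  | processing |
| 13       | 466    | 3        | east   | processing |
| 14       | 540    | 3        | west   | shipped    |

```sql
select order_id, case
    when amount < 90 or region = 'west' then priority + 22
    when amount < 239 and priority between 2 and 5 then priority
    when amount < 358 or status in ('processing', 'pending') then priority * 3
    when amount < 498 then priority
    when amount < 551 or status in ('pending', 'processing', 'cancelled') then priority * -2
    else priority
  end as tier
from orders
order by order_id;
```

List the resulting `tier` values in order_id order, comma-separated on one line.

order_id=3: amount < 358 or status in ('processing', 'pending') → 9
order_id=4: amount < 90 or region = 'west' → 25
order_id=5: amount < 239 and priority between 2 and 5 → 3
order_id=6: amount < 90 or region = 'west' → 27
order_id=7: amount < 358 or status in ('processing', 'pending') → 3
order_id=8: amount < 239 and priority between 2 and 5 → 5
order_id=9: amount < 551 or status in ('pending', 'processing', 'cancelled') → -6
order_id=10: amount < 498 → 5
order_id=11: amount < 498 → 4
order_id=12: amount < 358 or status in ('processing', 'pending') → 3
order_id=13: amount < 358 or status in ('processing', 'pending') → 9
order_id=14: amount < 90 or region = 'west' → 25

9, 25, 3, 27, 3, 5, -6, 5, 4, 3, 9, 25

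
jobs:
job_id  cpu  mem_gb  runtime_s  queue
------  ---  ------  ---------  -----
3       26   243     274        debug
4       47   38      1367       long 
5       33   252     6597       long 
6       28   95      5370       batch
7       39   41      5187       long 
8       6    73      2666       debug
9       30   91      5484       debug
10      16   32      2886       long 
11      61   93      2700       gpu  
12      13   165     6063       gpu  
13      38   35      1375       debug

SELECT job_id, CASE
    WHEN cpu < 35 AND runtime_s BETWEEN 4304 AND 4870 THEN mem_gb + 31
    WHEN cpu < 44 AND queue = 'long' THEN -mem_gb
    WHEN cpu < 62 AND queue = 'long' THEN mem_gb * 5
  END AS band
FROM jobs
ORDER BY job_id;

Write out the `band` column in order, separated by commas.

NULL, 190, -252, NULL, -41, NULL, NULL, -32, NULL, NULL, NULL

job_id=3: (no match → NULL) → NULL
job_id=4: cpu < 62 AND queue = 'long' → 190
job_id=5: cpu < 44 AND queue = 'long' → -252
job_id=6: (no match → NULL) → NULL
job_id=7: cpu < 44 AND queue = 'long' → -41
job_id=8: (no match → NULL) → NULL
job_id=9: (no match → NULL) → NULL
job_id=10: cpu < 44 AND queue = 'long' → -32
job_id=11: (no match → NULL) → NULL
job_id=12: (no match → NULL) → NULL
job_id=13: (no match → NULL) → NULL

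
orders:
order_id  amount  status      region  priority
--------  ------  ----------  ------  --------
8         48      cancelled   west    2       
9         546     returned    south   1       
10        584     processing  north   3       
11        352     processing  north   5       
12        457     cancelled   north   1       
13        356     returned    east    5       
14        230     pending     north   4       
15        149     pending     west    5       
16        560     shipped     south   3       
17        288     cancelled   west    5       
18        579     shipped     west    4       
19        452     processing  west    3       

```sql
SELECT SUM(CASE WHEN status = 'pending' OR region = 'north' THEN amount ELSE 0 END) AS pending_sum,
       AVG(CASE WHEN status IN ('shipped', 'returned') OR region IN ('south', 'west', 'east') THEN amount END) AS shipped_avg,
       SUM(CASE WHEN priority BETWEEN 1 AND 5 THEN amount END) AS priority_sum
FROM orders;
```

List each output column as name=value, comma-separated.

[pending_sum: status = 'pending' OR region = 'north']
order_id=8: ✗
order_id=9: ✗
order_id=10: ✓ → 584
order_id=11: ✓ → 352
order_id=12: ✓ → 457
order_id=13: ✗
order_id=14: ✓ → 230
order_id=15: ✓ → 149
order_id=16: ✗
order_id=17: ✗
order_id=18: ✗
order_id=19: ✗
pending_sum = 584 + 352 + 457 + 230 + 149 = 1772
—
[shipped_avg: status IN ('shipped', 'returned') OR region IN ('south', 'west', 'east')]
order_id=8: ✓ → 48
order_id=9: ✓ → 546
order_id=10: ✗
order_id=11: ✗
order_id=12: ✗
order_id=13: ✓ → 356
order_id=14: ✗
order_id=15: ✓ → 149
order_id=16: ✓ → 560
order_id=17: ✓ → 288
order_id=18: ✓ → 579
order_id=19: ✓ → 452
shipped_avg = (48 + 546 + 356 + 149 + 560 + 288 + 579 + 452) / 8 = 372.25
—
[priority_sum: priority BETWEEN 1 AND 5]
order_id=8: ✓ → 48
order_id=9: ✓ → 546
order_id=10: ✓ → 584
order_id=11: ✓ → 352
order_id=12: ✓ → 457
order_id=13: ✓ → 356
order_id=14: ✓ → 230
order_id=15: ✓ → 149
order_id=16: ✓ → 560
order_id=17: ✓ → 288
order_id=18: ✓ → 579
order_id=19: ✓ → 452
priority_sum = 48 + 546 + 584 + 352 + 457 + 356 + 230 + 149 + 560 + 288 + 579 + 452 = 4601

pending_sum=1772, shipped_avg=372.25, priority_sum=4601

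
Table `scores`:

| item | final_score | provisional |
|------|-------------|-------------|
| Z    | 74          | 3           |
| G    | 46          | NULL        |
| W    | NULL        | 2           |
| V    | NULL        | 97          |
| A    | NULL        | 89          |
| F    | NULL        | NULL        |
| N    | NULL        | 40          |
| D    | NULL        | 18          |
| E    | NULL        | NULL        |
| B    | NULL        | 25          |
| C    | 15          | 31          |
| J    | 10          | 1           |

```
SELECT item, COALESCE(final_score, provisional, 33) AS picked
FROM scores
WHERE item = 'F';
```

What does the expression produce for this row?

item = F: final_score=NULL, provisional=NULL.
final_score=NULL, provisional=NULL, → literal 33 → 33

33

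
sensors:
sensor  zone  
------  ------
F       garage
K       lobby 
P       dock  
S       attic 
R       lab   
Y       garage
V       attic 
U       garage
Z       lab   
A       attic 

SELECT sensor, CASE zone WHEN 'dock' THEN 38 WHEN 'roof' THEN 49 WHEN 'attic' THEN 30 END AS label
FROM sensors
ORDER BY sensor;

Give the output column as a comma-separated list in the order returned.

sensor=A: zone='attic' → 30
sensor=F: (no match → NULL) → NULL
sensor=K: (no match → NULL) → NULL
sensor=P: zone='dock' → 38
sensor=R: (no match → NULL) → NULL
sensor=S: zone='attic' → 30
sensor=U: (no match → NULL) → NULL
sensor=V: zone='attic' → 30
sensor=Y: (no match → NULL) → NULL
sensor=Z: (no match → NULL) → NULL

30, NULL, NULL, 38, NULL, 30, NULL, 30, NULL, NULL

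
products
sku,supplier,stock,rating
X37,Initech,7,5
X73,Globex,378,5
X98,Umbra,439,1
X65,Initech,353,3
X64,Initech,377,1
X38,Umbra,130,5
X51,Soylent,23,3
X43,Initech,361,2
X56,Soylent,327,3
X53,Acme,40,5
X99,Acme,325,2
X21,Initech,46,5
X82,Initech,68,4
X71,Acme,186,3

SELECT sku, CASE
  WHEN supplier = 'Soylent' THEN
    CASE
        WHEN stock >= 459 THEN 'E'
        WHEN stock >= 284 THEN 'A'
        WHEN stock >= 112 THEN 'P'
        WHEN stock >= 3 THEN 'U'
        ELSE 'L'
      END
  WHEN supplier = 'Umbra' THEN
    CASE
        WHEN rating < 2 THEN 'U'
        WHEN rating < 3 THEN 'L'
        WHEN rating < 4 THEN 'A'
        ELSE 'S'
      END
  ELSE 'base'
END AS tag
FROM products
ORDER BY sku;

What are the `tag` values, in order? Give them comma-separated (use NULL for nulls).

base, base, S, base, U, base, A, base, base, base, base, base, U, base

sku=X21: supplier='Initech' → outer ELSE → base
sku=X37: supplier='Initech' → outer ELSE → base
sku=X38: supplier='Umbra' → inner[ELSE] → S
sku=X43: supplier='Initech' → outer ELSE → base
sku=X51: supplier='Soylent' → inner[stock >= 3] → U
sku=X53: supplier='Acme' → outer ELSE → base
sku=X56: supplier='Soylent' → inner[stock >= 284] → A
sku=X64: supplier='Initech' → outer ELSE → base
sku=X65: supplier='Initech' → outer ELSE → base
sku=X71: supplier='Acme' → outer ELSE → base
sku=X73: supplier='Globex' → outer ELSE → base
sku=X82: supplier='Initech' → outer ELSE → base
sku=X98: supplier='Umbra' → inner[rating < 2] → U
sku=X99: supplier='Acme' → outer ELSE → base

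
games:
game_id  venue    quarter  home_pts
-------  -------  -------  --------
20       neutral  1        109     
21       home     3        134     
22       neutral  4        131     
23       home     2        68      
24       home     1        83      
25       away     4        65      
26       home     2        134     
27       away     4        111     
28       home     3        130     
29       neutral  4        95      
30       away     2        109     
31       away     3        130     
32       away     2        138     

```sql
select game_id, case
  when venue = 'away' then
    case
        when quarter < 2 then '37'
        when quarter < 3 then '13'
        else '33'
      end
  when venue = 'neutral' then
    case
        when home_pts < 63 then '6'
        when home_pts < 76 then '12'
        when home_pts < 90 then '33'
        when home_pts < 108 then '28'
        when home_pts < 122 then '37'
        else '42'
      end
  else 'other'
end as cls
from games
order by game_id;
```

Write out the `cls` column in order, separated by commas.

37, other, 42, other, other, 33, other, 33, other, 28, 13, 33, 13

game_id=20: venue='neutral' → inner[home_pts < 122] → 37
game_id=21: venue='home' → outer ELSE → other
game_id=22: venue='neutral' → inner[ELSE] → 42
game_id=23: venue='home' → outer ELSE → other
game_id=24: venue='home' → outer ELSE → other
game_id=25: venue='away' → inner[ELSE] → 33
game_id=26: venue='home' → outer ELSE → other
game_id=27: venue='away' → inner[ELSE] → 33
game_id=28: venue='home' → outer ELSE → other
game_id=29: venue='neutral' → inner[home_pts < 108] → 28
game_id=30: venue='away' → inner[quarter < 3] → 13
game_id=31: venue='away' → inner[ELSE] → 33
game_id=32: venue='away' → inner[quarter < 3] → 13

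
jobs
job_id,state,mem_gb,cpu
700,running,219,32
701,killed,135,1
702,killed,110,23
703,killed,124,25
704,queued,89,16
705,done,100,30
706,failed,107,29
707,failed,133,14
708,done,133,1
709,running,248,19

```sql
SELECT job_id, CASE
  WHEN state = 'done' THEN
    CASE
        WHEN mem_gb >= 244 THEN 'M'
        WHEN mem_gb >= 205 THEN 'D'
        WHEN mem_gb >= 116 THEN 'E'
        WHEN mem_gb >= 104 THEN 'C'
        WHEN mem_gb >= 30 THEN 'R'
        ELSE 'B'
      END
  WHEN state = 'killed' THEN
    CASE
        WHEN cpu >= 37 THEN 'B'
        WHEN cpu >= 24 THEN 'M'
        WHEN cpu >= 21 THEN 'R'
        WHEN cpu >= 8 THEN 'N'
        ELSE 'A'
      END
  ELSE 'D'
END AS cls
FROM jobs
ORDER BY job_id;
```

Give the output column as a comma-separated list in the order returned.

job_id=700: state='running' → outer ELSE → D
job_id=701: state='killed' → inner[ELSE] → A
job_id=702: state='killed' → inner[cpu >= 21] → R
job_id=703: state='killed' → inner[cpu >= 24] → M
job_id=704: state='queued' → outer ELSE → D
job_id=705: state='done' → inner[mem_gb >= 30] → R
job_id=706: state='failed' → outer ELSE → D
job_id=707: state='failed' → outer ELSE → D
job_id=708: state='done' → inner[mem_gb >= 116] → E
job_id=709: state='running' → outer ELSE → D

D, A, R, M, D, R, D, D, E, D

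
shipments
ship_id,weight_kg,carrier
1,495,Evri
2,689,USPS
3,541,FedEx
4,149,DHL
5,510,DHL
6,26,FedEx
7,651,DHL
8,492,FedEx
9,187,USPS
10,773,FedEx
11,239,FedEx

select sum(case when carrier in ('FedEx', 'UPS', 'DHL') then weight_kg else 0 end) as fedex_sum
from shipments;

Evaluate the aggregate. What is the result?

ship_id=1: ✗
ship_id=2: ✗
ship_id=3: ✓ → 541
ship_id=4: ✓ → 149
ship_id=5: ✓ → 510
ship_id=6: ✓ → 26
ship_id=7: ✓ → 651
ship_id=8: ✓ → 492
ship_id=9: ✗
ship_id=10: ✓ → 773
ship_id=11: ✓ → 239
fedex_sum = 541 + 149 + 510 + 26 + 651 + 492 + 773 + 239 = 3381

3381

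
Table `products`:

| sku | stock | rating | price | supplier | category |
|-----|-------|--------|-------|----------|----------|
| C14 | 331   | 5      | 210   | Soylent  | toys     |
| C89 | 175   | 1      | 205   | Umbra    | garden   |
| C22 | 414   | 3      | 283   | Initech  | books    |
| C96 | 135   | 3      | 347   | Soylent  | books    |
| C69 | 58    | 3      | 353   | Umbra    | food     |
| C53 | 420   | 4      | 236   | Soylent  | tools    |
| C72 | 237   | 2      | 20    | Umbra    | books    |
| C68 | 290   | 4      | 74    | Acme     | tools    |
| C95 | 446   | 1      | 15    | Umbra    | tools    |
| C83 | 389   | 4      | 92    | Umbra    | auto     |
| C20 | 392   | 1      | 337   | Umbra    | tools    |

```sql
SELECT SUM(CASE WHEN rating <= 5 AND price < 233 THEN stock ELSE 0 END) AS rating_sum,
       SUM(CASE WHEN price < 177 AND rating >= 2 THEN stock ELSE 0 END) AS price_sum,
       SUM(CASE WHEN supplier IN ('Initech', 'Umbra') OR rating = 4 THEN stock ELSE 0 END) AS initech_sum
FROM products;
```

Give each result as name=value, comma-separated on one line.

[rating_sum: rating <= 5 AND price < 233]
sku=C14: ✓ → 331
sku=C89: ✓ → 175
sku=C22: ✗
sku=C96: ✗
sku=C69: ✗
sku=C53: ✗
sku=C72: ✓ → 237
sku=C68: ✓ → 290
sku=C95: ✓ → 446
sku=C83: ✓ → 389
sku=C20: ✗
rating_sum = 331 + 175 + 237 + 290 + 446 + 389 = 1868
—
[price_sum: price < 177 AND rating >= 2]
sku=C14: ✗
sku=C89: ✗
sku=C22: ✗
sku=C96: ✗
sku=C69: ✗
sku=C53: ✗
sku=C72: ✓ → 237
sku=C68: ✓ → 290
sku=C95: ✗
sku=C83: ✓ → 389
sku=C20: ✗
price_sum = 237 + 290 + 389 = 916
—
[initech_sum: supplier IN ('Initech', 'Umbra') OR rating = 4]
sku=C14: ✗
sku=C89: ✓ → 175
sku=C22: ✓ → 414
sku=C96: ✗
sku=C69: ✓ → 58
sku=C53: ✓ → 420
sku=C72: ✓ → 237
sku=C68: ✓ → 290
sku=C95: ✓ → 446
sku=C83: ✓ → 389
sku=C20: ✓ → 392
initech_sum = 175 + 414 + 58 + 420 + 237 + 290 + 446 + 389 + 392 = 2821

rating_sum=1868, price_sum=916, initech_sum=2821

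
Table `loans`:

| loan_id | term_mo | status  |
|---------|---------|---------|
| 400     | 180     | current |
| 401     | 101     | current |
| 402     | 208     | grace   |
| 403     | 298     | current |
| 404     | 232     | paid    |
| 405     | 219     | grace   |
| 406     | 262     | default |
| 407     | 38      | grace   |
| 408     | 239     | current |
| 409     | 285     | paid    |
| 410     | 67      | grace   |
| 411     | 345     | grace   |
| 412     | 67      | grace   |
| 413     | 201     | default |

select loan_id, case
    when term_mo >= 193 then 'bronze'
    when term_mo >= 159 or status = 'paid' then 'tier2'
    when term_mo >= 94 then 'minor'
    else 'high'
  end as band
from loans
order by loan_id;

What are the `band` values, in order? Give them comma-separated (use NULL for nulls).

loan_id=400: term_mo >= 159 or status = 'paid' → tier2
loan_id=401: term_mo >= 94 → minor
loan_id=402: term_mo >= 193 → bronze
loan_id=403: term_mo >= 193 → bronze
loan_id=404: term_mo >= 193 → bronze
loan_id=405: term_mo >= 193 → bronze
loan_id=406: term_mo >= 193 → bronze
loan_id=407: ELSE → high
loan_id=408: term_mo >= 193 → bronze
loan_id=409: term_mo >= 193 → bronze
loan_id=410: ELSE → high
loan_id=411: term_mo >= 193 → bronze
loan_id=412: ELSE → high
loan_id=413: term_mo >= 193 → bronze

tier2, minor, bronze, bronze, bronze, bronze, bronze, high, bronze, bronze, high, bronze, high, bronze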